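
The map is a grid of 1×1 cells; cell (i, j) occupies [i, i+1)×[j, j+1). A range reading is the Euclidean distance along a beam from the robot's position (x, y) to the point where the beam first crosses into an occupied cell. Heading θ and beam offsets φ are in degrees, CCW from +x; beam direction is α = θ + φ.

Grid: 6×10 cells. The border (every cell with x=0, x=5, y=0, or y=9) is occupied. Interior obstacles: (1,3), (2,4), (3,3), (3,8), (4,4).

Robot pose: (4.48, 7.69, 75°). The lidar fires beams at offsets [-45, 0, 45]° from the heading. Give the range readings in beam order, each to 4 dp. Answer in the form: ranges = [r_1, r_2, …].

ranges = [0.6004, 1.3562, 0.9600]

beam 1: φ=-45°, α=30°
  dir = (cos 30°, sin 30°) = (0.8660, 0.5000); from cell (4,7)
  next x-line at t=0.6004, next y-line at t=0.6200; Δt_x=1.1547, Δt_y=2.0000
    x: enter (5,7) at t=0.6004 ← occupied
  → r_1 = 0.6004
beam 2: φ=0°, α=75°
  dir = (cos 75°, sin 75°) = (0.2588, 0.9659); from cell (4,7)
  next x-line at t=2.0091, next y-line at t=0.3209; Δt_x=3.8637, Δt_y=1.0353
    y: enter (4,8) at t=0.3209
    y: enter (4,9) at t=1.3562 ← occupied
  → r_2 = 1.3562
beam 3: φ=45°, α=120°
  dir = (cos 120°, sin 120°) = (-0.5000, 0.8660); from cell (4,7)
  next x-line at t=0.9600, next y-line at t=0.3580; Δt_x=2.0000, Δt_y=1.1547
    y: enter (4,8) at t=0.3580
    x: enter (3,8) at t=0.9600 ← occupied
  → r_3 = 0.9600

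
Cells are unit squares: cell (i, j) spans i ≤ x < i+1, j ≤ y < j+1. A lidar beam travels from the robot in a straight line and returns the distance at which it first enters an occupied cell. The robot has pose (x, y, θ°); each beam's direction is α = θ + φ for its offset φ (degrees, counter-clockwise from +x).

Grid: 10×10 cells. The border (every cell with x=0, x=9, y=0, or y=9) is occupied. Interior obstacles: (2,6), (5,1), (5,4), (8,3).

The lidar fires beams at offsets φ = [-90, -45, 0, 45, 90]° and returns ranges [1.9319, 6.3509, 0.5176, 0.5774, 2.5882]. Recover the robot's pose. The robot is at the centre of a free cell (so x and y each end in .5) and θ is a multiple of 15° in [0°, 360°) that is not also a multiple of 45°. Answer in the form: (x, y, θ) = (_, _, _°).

(x, y, θ) = (1.5, 6.5, 345°)

Enumerate (i+0.5, j+0.5, θ) over the 60 free cells and 16 admissible headings. For each, cast all 5 beams and compare to the given ranges.
  (1.5, 4.5, 30°): beam 1 = 4.0415 ≠ 1.9319 ✗
  (7.5, 7.5, 75°): beam 1 = 1.5529 ≠ 1.9319 ✗
  (3.5, 8.5, 75°): beam 1 = 5.6940 ≠ 1.9319 ✗
  (6.5, 4.5, 75°): beam 2 = 2.8868 ≠ 6.3509 ✗
  (4.5, 7.5, 150°): beam 1 = 1.7321 ≠ 1.9319 ✗
  …
  (1.5, 6.5, 345°): r_1=1.9319, r_2=6.3509, r_3=0.5176, r_4=0.5774, r_5=2.5882 — all match ✓
Only this pose fits every beam.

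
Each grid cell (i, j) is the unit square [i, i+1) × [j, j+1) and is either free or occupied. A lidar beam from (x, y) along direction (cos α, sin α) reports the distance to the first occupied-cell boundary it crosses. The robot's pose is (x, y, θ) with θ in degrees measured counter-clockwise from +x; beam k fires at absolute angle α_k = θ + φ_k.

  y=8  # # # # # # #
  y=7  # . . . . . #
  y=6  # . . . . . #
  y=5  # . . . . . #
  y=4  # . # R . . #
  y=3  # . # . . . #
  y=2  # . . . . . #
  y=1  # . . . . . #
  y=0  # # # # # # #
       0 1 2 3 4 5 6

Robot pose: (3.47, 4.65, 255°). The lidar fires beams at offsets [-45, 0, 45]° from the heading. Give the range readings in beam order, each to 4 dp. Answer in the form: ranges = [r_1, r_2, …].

beam 1: φ=-45°, α=210°
  d=(-0.8660,-0.5000)  start (3,4)  tX=0.5427 tY=1.3000  stride 1/|dx|=1.1547 1/|dy|=2.0000
    cross x-line → (2,4), t=0.5427 (wall)
  → r_1 = 0.5427
beam 2: φ=0°, α=255°
  d=(-0.2588,-0.9659)  start (3,4)  tX=1.8159 tY=0.6729  stride 1/|dx|=3.8637 1/|dy|=1.0353
    cross y-line → (3,3), t=0.6729
    cross y-line → (3,2), t=1.7082
    cross x-line → (2,2), t=1.8159
    cross y-line → (2,1), t=2.7435
    cross y-line → (2,0), t=3.7788 (wall)
  → r_2 = 3.7788
beam 3: φ=45°, α=300°
  d=(0.5000,-0.8660)  start (3,4)  tX=1.0600 tY=0.7506  stride 1/|dx|=2.0000 1/|dy|=1.1547
    cross y-line → (3,3), t=0.7506
    cross x-line → (4,3), t=1.0600
    cross y-line → (4,2), t=1.9053
    cross y-line → (4,1), t=3.0600
    cross x-line → (5,1), t=3.0600
    cross y-line → (5,0), t=4.2147 (wall)
  → r_3 = 4.2147

ranges = [0.5427, 3.7788, 4.2147]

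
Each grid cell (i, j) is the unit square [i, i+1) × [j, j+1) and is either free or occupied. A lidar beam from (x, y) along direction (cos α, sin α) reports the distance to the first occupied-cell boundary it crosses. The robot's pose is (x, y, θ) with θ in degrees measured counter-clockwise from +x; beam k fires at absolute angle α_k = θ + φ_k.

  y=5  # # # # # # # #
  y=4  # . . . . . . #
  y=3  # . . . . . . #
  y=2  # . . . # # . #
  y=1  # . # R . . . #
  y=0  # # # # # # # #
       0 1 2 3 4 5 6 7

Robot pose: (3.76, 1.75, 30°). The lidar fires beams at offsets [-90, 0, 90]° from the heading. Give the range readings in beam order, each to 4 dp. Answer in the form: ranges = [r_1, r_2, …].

beam 1: φ=-90°, α=300°
  dir = (cos 300°, sin 300°) = (0.5000, -0.8660); from cell (3,1)
  next x-line at t=0.4800, next y-line at t=0.8660; Δt_x=2.0000, Δt_y=1.1547
    x: enter (4,1) at t=0.4800
    y: enter (4,0) at t=0.8660 ← occupied
  → r_1 = 0.8660
beam 2: φ=0°, α=30°
  dir = (cos 30°, sin 30°) = (0.8660, 0.5000); from cell (3,1)
  next x-line at t=0.2771, next y-line at t=0.5000; Δt_x=1.1547, Δt_y=2.0000
    x: enter (4,1) at t=0.2771
    y: enter (4,2) at t=0.5000 ← occupied
  → r_2 = 0.5000
beam 3: φ=90°, α=120°
  dir = (cos 120°, sin 120°) = (-0.5000, 0.8660); from cell (3,1)
  next x-line at t=1.5200, next y-line at t=0.2887; Δt_x=2.0000, Δt_y=1.1547
    y: enter (3,2) at t=0.2887
    y: enter (3,3) at t=1.4434
    x: enter (2,3) at t=1.5200
    y: enter (2,4) at t=2.5981
    x: enter (1,4) at t=3.5200
    y: enter (1,5) at t=3.7528 ← occupied
  → r_3 = 3.7528

ranges = [0.8660, 0.5000, 3.7528]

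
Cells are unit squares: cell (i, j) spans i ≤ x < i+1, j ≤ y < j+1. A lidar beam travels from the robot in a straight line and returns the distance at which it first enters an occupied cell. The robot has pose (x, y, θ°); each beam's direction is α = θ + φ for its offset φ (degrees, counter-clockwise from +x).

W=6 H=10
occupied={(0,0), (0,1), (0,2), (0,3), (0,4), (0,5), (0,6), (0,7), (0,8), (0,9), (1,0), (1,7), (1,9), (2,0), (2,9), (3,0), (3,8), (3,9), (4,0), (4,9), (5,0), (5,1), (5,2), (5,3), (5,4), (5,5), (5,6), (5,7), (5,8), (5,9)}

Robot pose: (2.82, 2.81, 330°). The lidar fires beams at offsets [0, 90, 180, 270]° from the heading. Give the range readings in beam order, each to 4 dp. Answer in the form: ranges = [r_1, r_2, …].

beam 1: φ=0°, α=330°
  direction (0.8660, -0.5000); cell (2,2); t to first gridline: x 0.2078, y 1.6200 (then +1.1547 / +2.0000)
    (3,2) via x @ 0.2078
    (4,2) via x @ 1.3625
    (4,1) via y @ 1.6200
    (5,1) via x @ 2.5172  # hit
  → r_1 = 2.5172
beam 2: φ=90°, α=60°
  direction (0.5000, 0.8660); cell (2,2); t to first gridline: x 0.3600, y 0.2194 (then +2.0000 / +1.1547)
    (2,3) via y @ 0.2194
    (3,3) via x @ 0.3600
    (3,4) via y @ 1.3741
    (4,4) via x @ 2.3600
    (4,5) via y @ 2.5288
    (4,6) via y @ 3.6835
    (5,6) via x @ 4.3600  # hit
  → r_2 = 4.3600
beam 3: φ=180°, α=150°
  direction (-0.8660, 0.5000); cell (2,2); t to first gridline: x 0.9469, y 0.3800 (then +1.1547 / +2.0000)
    (2,3) via y @ 0.3800
    (1,3) via x @ 0.9469
    (0,3) via x @ 2.1016  # hit
  → r_3 = 2.1016
beam 4: φ=270°, α=240°
  direction (-0.5000, -0.8660); cell (2,2); t to first gridline: x 1.6400, y 0.9353 (then +2.0000 / +1.1547)
    (2,1) via y @ 0.9353
    (1,1) via x @ 1.6400
    (1,0) via y @ 2.0900  # hit
  → r_4 = 2.0900

ranges = [2.5172, 4.3600, 2.1016, 2.0900]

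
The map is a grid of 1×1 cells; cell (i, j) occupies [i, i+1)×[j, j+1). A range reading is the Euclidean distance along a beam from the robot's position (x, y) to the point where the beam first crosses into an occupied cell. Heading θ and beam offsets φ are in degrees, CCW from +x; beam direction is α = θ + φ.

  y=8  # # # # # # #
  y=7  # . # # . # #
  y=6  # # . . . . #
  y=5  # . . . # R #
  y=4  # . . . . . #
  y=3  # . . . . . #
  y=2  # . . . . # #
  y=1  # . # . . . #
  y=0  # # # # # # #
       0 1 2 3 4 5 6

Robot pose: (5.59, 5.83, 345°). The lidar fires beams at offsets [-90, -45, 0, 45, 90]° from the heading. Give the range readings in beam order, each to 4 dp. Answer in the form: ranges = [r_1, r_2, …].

ranges = [5.0004, 0.8200, 0.4245, 0.4734, 1.2113]

beam 1: φ=-90°, α=255°
  dir = (cos 255°, sin 255°) = (-0.2588, -0.9659); from cell (5,5)
  next x-line at t=2.2796, next y-line at t=0.8593; Δt_x=3.8637, Δt_y=1.0353
    y: enter (5,4) at t=0.8593
    y: enter (5,3) at t=1.8946
    x: enter (4,3) at t=2.2796
    y: enter (4,2) at t=2.9298
    y: enter (4,1) at t=3.9651
    y: enter (4,0) at t=5.0004 ← occupied
  → r_1 = 5.0004
beam 2: φ=-45°, α=300°
  dir = (cos 300°, sin 300°) = (0.5000, -0.8660); from cell (5,5)
  next x-line at t=0.8200, next y-line at t=0.9584; Δt_x=2.0000, Δt_y=1.1547
    x: enter (6,5) at t=0.8200 ← occupied
  → r_2 = 0.8200
beam 3: φ=0°, α=345°
  dir = (cos 345°, sin 345°) = (0.9659, -0.2588); from cell (5,5)
  next x-line at t=0.4245, next y-line at t=3.2069; Δt_x=1.0353, Δt_y=3.8637
    x: enter (6,5) at t=0.4245 ← occupied
  → r_3 = 0.4245
beam 4: φ=45°, α=30°
  dir = (cos 30°, sin 30°) = (0.8660, 0.5000); from cell (5,5)
  next x-line at t=0.4734, next y-line at t=0.3400; Δt_x=1.1547, Δt_y=2.0000
    y: enter (5,6) at t=0.3400
    x: enter (6,6) at t=0.4734 ← occupied
  → r_4 = 0.4734
beam 5: φ=90°, α=75°
  dir = (cos 75°, sin 75°) = (0.2588, 0.9659); from cell (5,5)
  next x-line at t=1.5841, next y-line at t=0.1760; Δt_x=3.8637, Δt_y=1.0353
    y: enter (5,6) at t=0.1760
    y: enter (5,7) at t=1.2113 ← occupied
  → r_5 = 1.2113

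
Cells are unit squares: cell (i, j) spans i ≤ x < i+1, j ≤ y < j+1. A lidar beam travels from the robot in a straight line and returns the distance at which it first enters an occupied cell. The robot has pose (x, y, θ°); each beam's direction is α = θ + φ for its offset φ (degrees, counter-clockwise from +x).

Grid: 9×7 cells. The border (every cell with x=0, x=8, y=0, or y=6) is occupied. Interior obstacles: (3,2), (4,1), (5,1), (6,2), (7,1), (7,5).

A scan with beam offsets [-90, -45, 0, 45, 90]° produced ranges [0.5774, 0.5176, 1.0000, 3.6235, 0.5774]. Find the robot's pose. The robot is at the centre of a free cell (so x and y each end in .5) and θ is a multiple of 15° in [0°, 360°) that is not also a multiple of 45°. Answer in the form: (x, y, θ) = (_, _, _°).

(x, y, θ) = (7.5, 2.5, 60°)

The pose lattice has 29·16 = 464 candidates. Test each by forward raycasting.
  (4.5, 5.5, 165°): beam 1 = 0.5176 ≠ 0.5774 ✗
  (2.5, 3.5, 195°): beam 1 = 2.5882 ≠ 0.5774 ✗
  (5.5, 4.5, 345°): beam 1 = 2.5882 ≠ 0.5774 ✗
  (3.5, 3.5, 240°): beam 1 = 2.8868 ≠ 0.5774 ✗
  …
  (7.5, 2.5, 60°): r_1=0.5774, r_2=0.5176, r_3=1.0000, r_4=3.6235, r_5=0.5774 — all match ✓
No second candidate reproduces the full scan.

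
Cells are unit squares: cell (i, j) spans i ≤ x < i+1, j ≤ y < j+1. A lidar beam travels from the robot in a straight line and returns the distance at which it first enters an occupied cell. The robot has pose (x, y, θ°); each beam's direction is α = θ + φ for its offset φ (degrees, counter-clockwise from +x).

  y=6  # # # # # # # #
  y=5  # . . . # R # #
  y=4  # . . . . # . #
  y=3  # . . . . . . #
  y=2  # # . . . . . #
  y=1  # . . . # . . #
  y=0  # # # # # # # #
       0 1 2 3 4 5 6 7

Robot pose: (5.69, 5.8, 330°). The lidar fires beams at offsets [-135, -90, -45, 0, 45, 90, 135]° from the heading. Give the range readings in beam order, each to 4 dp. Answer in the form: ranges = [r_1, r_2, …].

beam 1: φ=-135°, α=195°
  d=(-0.9659,-0.2588)  start (5,5)  tX=0.7143 tY=3.0910  stride 1/|dx|=1.0353 1/|dy|=3.8637
    cross x-line → (4,5), t=0.7143 (wall)
  → r_1 = 0.7143
beam 2: φ=-90°, α=240°
  d=(-0.5000,-0.8660)  start (5,5)  tX=1.3800 tY=0.9238  stride 1/|dx|=2.0000 1/|dy|=1.1547
    cross y-line → (5,4), t=0.9238 (wall)
  → r_2 = 0.9238
beam 3: φ=-45°, α=285°
  d=(0.2588,-0.9659)  start (5,5)  tX=1.1977 tY=0.8282  stride 1/|dx|=3.8637 1/|dy|=1.0353
    cross y-line → (5,4), t=0.8282 (wall)
  → r_3 = 0.8282
beam 4: φ=0°, α=330°
  d=(0.8660,-0.5000)  start (5,5)  tX=0.3580 tY=1.6000  stride 1/|dx|=1.1547 1/|dy|=2.0000
    cross x-line → (6,5), t=0.3580 (wall)
  → r_4 = 0.3580
beam 5: φ=45°, α=15°
  d=(0.9659,0.2588)  start (5,5)  tX=0.3209 tY=0.7727  stride 1/|dx|=1.0353 1/|dy|=3.8637
    cross x-line → (6,5), t=0.3209 (wall)
  → r_5 = 0.3209
beam 6: φ=90°, α=60°
  d=(0.5000,0.8660)  start (5,5)  tX=0.6200 tY=0.2309  stride 1/|dx|=2.0000 1/|dy|=1.1547
    cross y-line → (5,6), t=0.2309 (wall)
  → r_6 = 0.2309
beam 7: φ=135°, α=105°
  d=(-0.2588,0.9659)  start (5,5)  tX=2.6660 tY=0.2071  stride 1/|dx|=3.8637 1/|dy|=1.0353
    cross y-line → (5,6), t=0.2071 (wall)
  → r_7 = 0.2071

ranges = [0.7143, 0.9238, 0.8282, 0.3580, 0.3209, 0.2309, 0.2071]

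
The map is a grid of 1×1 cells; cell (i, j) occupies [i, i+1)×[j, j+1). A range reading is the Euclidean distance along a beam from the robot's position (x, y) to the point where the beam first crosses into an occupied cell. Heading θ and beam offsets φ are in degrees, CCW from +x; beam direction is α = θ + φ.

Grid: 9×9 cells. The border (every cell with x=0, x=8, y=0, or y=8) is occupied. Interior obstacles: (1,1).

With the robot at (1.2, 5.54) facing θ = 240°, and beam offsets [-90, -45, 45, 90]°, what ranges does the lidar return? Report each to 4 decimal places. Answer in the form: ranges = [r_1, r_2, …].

ranges = [0.2309, 0.2071, 4.7002, 7.8520]

beam 1: φ=-90°, α=150°
  cosα=-0.8660 sinα=0.5000 | (1,5) | tMaxX 0.2309 tMaxY 0.9200 | tΔX 1.1547 tΔY 2.0000
    t=0.2309 [x] (0,5) — stop
  → r_1 = 0.2309
beam 2: φ=-45°, α=195°
  cosα=-0.9659 sinα=-0.2588 | (1,5) | tMaxX 0.2071 tMaxY 2.0864 | tΔX 1.0353 tΔY 3.8637
    t=0.2071 [x] (0,5) — stop
  → r_2 = 0.2071
beam 3: φ=45°, α=285°
  cosα=0.2588 sinα=-0.9659 | (1,5) | tMaxX 3.0910 tMaxY 0.5590 | tΔX 3.8637 tΔY 1.0353
    t=0.5590 [y] (1,4)
    t=1.5943 [y] (1,3)
    t=2.6296 [y] (1,2)
    t=3.0910 [x] (2,2)
    t=3.6649 [y] (2,1)
    t=4.7002 [y] (2,0) — stop
  → r_3 = 4.7002
beam 4: φ=90°, α=330°
  cosα=0.8660 sinα=-0.5000 | (1,5) | tMaxX 0.9238 tMaxY 1.0800 | tΔX 1.1547 tΔY 2.0000
    t=0.9238 [x] (2,5)
    t=1.0800 [y] (2,4)
    t=2.0785 [x] (3,4)
    t=3.0800 [y] (3,3)
    t=3.2332 [x] (4,3)
    t=4.3879 [x] (5,3)
    t=5.0800 [y] (5,2)
    t=5.5426 [x] (6,2)
    t=6.6973 [x] (7,2)
    t=7.0800 [y] (7,1)
    t=7.8520 [x] (8,1) — stop
  → r_4 = 7.8520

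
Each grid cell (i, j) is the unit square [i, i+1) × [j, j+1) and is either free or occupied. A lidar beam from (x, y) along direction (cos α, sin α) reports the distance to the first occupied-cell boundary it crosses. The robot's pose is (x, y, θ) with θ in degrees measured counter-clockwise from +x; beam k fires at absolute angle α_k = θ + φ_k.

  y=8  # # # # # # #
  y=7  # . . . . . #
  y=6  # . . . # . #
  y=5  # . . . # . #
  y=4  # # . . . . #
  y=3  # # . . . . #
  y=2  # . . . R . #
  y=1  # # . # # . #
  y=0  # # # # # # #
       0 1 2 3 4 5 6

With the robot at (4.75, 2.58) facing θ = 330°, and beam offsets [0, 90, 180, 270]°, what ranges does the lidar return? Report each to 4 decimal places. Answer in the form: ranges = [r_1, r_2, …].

beam 1: φ=0°, α=330°
  direction (0.8660, -0.5000); cell (4,2); t to first gridline: x 0.2887, y 1.1600 (then +1.1547 / +2.0000)
    (5,2) via x @ 0.2887
    (5,1) via y @ 1.1600
    (6,1) via x @ 1.4434  # hit
  → r_1 = 1.4434
beam 2: φ=90°, α=60°
  direction (0.5000, 0.8660); cell (4,2); t to first gridline: x 0.5000, y 0.4850 (then +2.0000 / +1.1547)
    (4,3) via y @ 0.4850
    (5,3) via x @ 0.5000
    (5,4) via y @ 1.6397
    (6,4) via x @ 2.5000  # hit
  → r_2 = 2.5000
beam 3: φ=180°, α=150°
  direction (-0.8660, 0.5000); cell (4,2); t to first gridline: x 0.8660, y 0.8400 (then +1.1547 / +2.0000)
    (4,3) via y @ 0.8400
    (3,3) via x @ 0.8660
    (2,3) via x @ 2.0207
    (2,4) via y @ 2.8400
    (1,4) via x @ 3.1754  # hit
  → r_3 = 3.1754
beam 4: φ=270°, α=240°
  direction (-0.5000, -0.8660); cell (4,2); t to first gridline: x 1.5000, y 0.6697 (then +2.0000 / +1.1547)
    (4,1) via y @ 0.6697  # hit
  → r_4 = 0.6697

ranges = [1.4434, 2.5000, 3.1754, 0.6697]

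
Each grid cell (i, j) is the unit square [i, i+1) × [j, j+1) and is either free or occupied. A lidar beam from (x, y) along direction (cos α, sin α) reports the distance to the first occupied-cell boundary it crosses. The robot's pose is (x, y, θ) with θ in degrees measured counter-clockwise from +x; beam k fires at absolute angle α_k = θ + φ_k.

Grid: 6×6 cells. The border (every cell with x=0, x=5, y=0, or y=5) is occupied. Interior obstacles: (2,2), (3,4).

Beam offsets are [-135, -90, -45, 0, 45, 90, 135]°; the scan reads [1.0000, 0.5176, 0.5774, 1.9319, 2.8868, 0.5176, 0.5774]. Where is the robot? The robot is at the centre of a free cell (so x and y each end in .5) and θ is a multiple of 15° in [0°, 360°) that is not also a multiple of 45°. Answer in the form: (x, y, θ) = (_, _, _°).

Enumerate (i+0.5, j+0.5, θ) over the 14 free cells and 16 admissible headings. For each, cast all 7 beams and compare to the given ranges.
  (1.5, 2.5, 300°): beam 1 = 0.5176 ≠ 1.0000 ✗
  (1.5, 2.5, 150°): beam 1 = 0.5176 ≠ 1.0000 ✗
  (1.5, 1.5, 75°): beam 1 = 0.5774 ≠ 1.0000 ✗
  (2.5, 3.5, 75°): beam 1 = 0.5774 ≠ 1.0000 ✗
  …
  (2.5, 1.5, 345°): r_1=1.0000, r_2=0.5176, r_3=0.5774, r_4=1.9319, r_5=2.8868, r_6=0.5176, r_7=0.5774 — all match ✓
No second candidate reproduces the full scan.

(x, y, θ) = (2.5, 1.5, 345°)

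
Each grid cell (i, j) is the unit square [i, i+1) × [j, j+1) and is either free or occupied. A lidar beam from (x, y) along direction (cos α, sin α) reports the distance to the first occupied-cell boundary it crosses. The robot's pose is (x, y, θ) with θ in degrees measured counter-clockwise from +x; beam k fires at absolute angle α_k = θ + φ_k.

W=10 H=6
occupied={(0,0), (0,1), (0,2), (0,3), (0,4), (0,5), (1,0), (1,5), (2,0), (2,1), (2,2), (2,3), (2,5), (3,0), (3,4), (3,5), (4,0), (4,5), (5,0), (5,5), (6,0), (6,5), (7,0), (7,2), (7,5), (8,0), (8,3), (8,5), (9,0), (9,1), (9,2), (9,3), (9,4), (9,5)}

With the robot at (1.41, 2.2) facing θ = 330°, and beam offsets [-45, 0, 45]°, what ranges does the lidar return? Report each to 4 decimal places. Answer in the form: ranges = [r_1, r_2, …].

ranges = [1.2423, 0.6813, 0.6108]

beam 1: φ=-45°, α=285°
  cosα=0.2588 sinα=-0.9659 | (1,2) | tMaxX 2.2796 tMaxY 0.2071 | tΔX 3.8637 tΔY 1.0353
    t=0.2071 [y] (1,1)
    t=1.2423 [y] (1,0) — stop
  → r_1 = 1.2423
beam 2: φ=0°, α=330°
  cosα=0.8660 sinα=-0.5000 | (1,2) | tMaxX 0.6813 tMaxY 0.4000 | tΔX 1.1547 tΔY 2.0000
    t=0.4000 [y] (1,1)
    t=0.6813 [x] (2,1) — stop
  → r_2 = 0.6813
beam 3: φ=45°, α=15°
  cosα=0.9659 sinα=0.2588 | (1,2) | tMaxX 0.6108 tMaxY 3.0910 | tΔX 1.0353 tΔY 3.8637
    t=0.6108 [x] (2,2) — stop
  → r_3 = 0.6108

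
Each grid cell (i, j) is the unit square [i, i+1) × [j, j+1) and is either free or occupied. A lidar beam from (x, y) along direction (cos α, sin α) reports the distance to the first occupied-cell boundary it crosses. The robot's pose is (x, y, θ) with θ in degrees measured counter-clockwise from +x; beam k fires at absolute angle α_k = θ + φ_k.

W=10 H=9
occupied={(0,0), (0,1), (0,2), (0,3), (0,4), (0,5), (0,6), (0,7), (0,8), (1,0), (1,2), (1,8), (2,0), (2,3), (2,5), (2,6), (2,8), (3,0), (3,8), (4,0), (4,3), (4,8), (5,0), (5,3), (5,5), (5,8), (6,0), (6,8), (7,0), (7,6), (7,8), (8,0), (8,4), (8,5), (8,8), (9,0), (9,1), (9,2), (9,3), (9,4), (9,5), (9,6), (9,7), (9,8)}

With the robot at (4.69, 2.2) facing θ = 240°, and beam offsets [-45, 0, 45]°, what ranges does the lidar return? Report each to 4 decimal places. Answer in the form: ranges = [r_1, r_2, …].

beam 1: φ=-45°, α=195°
  direction (-0.9659, -0.2588); cell (4,2); t to first gridline: x 0.7143, y 0.7727 (then +1.0353 / +3.8637)
    (3,2) via x @ 0.7143
    (3,1) via y @ 0.7727
    (2,1) via x @ 1.7496
    (1,1) via x @ 2.7849
    (0,1) via x @ 3.8202  # hit
  → r_1 = 3.8202
beam 2: φ=0°, α=240°
  direction (-0.5000, -0.8660); cell (4,2); t to first gridline: x 1.3800, y 0.2309 (then +2.0000 / +1.1547)
    (4,1) via y @ 0.2309
    (3,1) via x @ 1.3800
    (3,0) via y @ 1.3856  # hit
  → r_2 = 1.3856
beam 3: φ=45°, α=285°
  direction (0.2588, -0.9659); cell (4,2); t to first gridline: x 1.1977, y 0.2071 (then +3.8637 / +1.0353)
    (4,1) via y @ 0.2071
    (5,1) via x @ 1.1977
    (5,0) via y @ 1.2423  # hit
  → r_3 = 1.2423

ranges = [3.8202, 1.3856, 1.2423]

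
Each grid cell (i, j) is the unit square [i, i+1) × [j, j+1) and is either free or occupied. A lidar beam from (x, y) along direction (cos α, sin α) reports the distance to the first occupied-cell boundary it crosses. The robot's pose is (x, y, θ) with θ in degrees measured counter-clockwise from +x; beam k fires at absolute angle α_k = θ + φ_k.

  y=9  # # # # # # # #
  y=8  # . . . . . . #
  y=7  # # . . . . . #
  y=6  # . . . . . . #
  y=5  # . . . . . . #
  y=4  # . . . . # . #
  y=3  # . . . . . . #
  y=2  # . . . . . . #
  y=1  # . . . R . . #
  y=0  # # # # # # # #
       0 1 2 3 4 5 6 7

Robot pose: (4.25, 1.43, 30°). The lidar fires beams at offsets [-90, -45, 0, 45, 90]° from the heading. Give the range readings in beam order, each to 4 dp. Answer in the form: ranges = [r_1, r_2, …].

ranges = [0.4965, 1.6614, 3.1754, 2.8978, 6.4317]

beam 1: φ=-90°, α=300°
  cosα=0.5000 sinα=-0.8660 | (4,1) | tMaxX 1.5000 tMaxY 0.4965 | tΔX 2.0000 tΔY 1.1547
    t=0.4965 [y] (4,0) — stop
  → r_1 = 0.4965
beam 2: φ=-45°, α=345°
  cosα=0.9659 sinα=-0.2588 | (4,1) | tMaxX 0.7765 tMaxY 1.6614 | tΔX 1.0353 tΔY 3.8637
    t=0.7765 [x] (5,1)
    t=1.6614 [y] (5,0) — stop
  → r_2 = 1.6614
beam 3: φ=0°, α=30°
  cosα=0.8660 sinα=0.5000 | (4,1) | tMaxX 0.8660 tMaxY 1.1400 | tΔX 1.1547 tΔY 2.0000
    t=0.8660 [x] (5,1)
    t=1.1400 [y] (5,2)
    t=2.0207 [x] (6,2)
    t=3.1400 [y] (6,3)
    t=3.1754 [x] (7,3) — stop
  → r_3 = 3.1754
beam 4: φ=45°, α=75°
  cosα=0.2588 sinα=0.9659 | (4,1) | tMaxX 2.8978 tMaxY 0.5901 | tΔX 3.8637 tΔY 1.0353
    t=0.5901 [y] (4,2)
    t=1.6254 [y] (4,3)
    t=2.6607 [y] (4,4)
    t=2.8978 [x] (5,4) — stop
  → r_4 = 2.8978
beam 5: φ=90°, α=120°
  cosα=-0.5000 sinα=0.8660 | (4,1) | tMaxX 0.5000 tMaxY 0.6582 | tΔX 2.0000 tΔY 1.1547
    t=0.5000 [x] (3,1)
    t=0.6582 [y] (3,2)
    t=1.8129 [y] (3,3)
    t=2.5000 [x] (2,3)
    t=2.9676 [y] (2,4)
    t=4.1223 [y] (2,5)
    t=4.5000 [x] (1,5)
    t=5.2770 [y] (1,6)
    t=6.4317 [y] (1,7) — stop
  → r_5 = 6.4317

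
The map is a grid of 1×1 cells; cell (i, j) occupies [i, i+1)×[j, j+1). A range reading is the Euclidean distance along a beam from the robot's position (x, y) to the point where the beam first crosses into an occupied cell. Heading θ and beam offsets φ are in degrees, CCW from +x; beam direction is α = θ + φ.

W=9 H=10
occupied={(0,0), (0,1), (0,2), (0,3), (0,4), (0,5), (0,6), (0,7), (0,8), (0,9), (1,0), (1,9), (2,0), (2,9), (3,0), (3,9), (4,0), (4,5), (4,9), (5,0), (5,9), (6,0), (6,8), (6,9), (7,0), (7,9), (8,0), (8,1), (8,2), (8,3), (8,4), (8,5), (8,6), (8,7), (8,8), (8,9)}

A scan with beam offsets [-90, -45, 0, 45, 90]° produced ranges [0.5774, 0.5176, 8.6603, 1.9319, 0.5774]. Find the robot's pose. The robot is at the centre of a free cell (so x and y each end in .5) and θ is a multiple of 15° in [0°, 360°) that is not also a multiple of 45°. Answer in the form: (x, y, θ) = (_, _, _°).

(x, y, θ) = (7.5, 8.5, 240°)

Enumerate (i+0.5, j+0.5, θ) over the 54 free cells and 16 admissible headings. For each, cast all 5 beams and compare to the given ranges.
  (5.5, 8.5, 150°): beam 3 = 1.0000 ≠ 8.6603 ✗
  (3.5, 2.5, 105°): beam 1 = 4.6587 ≠ 0.5774 ✗
  (4.5, 8.5, 330°): beam 1 = 7.0000 ≠ 0.5774 ✗
  …
  (7.5, 8.5, 240°): r_1=0.5774, r_2=0.5176, r_3=8.6603, r_4=1.9319, r_5=0.5774 — all match ✓
Only this pose fits every beam.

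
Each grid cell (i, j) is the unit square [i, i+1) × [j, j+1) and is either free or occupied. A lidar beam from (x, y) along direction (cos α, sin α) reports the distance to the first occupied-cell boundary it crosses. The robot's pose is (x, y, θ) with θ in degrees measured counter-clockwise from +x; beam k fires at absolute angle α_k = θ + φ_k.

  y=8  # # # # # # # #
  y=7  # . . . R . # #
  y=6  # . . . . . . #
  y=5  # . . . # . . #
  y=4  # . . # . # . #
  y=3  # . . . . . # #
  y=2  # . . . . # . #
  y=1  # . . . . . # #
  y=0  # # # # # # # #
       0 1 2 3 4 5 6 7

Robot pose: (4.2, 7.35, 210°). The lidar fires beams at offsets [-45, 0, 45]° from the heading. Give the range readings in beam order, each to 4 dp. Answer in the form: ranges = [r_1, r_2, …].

beam 1: φ=-45°, α=165°
  cosα=-0.9659 sinα=0.2588 | (4,7) | tMaxX 0.2071 tMaxY 2.5114 | tΔX 1.0353 tΔY 3.8637
    t=0.2071 [x] (3,7)
    t=1.2423 [x] (2,7)
    t=2.2776 [x] (1,7)
    t=2.5114 [y] (1,8) — stop
  → r_1 = 2.5114
beam 2: φ=0°, α=210°
  cosα=-0.8660 sinα=-0.5000 | (4,7) | tMaxX 0.2309 tMaxY 0.7000 | tΔX 1.1547 tΔY 2.0000
    t=0.2309 [x] (3,7)
    t=0.7000 [y] (3,6)
    t=1.3856 [x] (2,6)
    t=2.5403 [x] (1,6)
    t=2.7000 [y] (1,5)
    t=3.6950 [x] (0,5) — stop
  → r_2 = 3.6950
beam 3: φ=45°, α=255°
  cosα=-0.2588 sinα=-0.9659 | (4,7) | tMaxX 0.7727 tMaxY 0.3623 | tΔX 3.8637 tΔY 1.0353
    t=0.3623 [y] (4,6)
    t=0.7727 [x] (3,6)
    t=1.3976 [y] (3,5)
    t=2.4329 [y] (3,4) — stop
  → r_3 = 2.4329

ranges = [2.5114, 3.6950, 2.4329]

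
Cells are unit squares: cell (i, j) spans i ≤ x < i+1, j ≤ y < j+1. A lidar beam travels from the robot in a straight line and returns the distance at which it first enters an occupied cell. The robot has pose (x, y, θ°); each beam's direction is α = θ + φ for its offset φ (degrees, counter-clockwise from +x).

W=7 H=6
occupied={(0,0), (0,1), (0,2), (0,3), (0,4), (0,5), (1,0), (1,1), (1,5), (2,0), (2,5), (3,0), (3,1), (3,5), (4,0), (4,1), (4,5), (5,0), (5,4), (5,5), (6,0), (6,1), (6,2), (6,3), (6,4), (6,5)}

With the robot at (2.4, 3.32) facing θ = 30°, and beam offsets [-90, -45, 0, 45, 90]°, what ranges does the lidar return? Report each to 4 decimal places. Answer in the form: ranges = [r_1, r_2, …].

ranges = [1.5242, 3.7270, 3.0022, 1.7393, 1.9399]

beam 1: φ=-90°, α=300°
  d=(0.5000,-0.8660)  start (2,3)  tX=1.2000 tY=0.3695  stride 1/|dx|=2.0000 1/|dy|=1.1547
    cross y-line → (2,2), t=0.3695
    cross x-line → (3,2), t=1.2000
    cross y-line → (3,1), t=1.5242 (wall)
  → r_1 = 1.5242
beam 2: φ=-45°, α=345°
  d=(0.9659,-0.2588)  start (2,3)  tX=0.6212 tY=1.2364  stride 1/|dx|=1.0353 1/|dy|=3.8637
    cross x-line → (3,3), t=0.6212
    cross y-line → (3,2), t=1.2364
    cross x-line → (4,2), t=1.6564
    cross x-line → (5,2), t=2.6917
    cross x-line → (6,2), t=3.7270 (wall)
  → r_2 = 3.7270
beam 3: φ=0°, α=30°
  d=(0.8660,0.5000)  start (2,3)  tX=0.6928 tY=1.3600  stride 1/|dx|=1.1547 1/|dy|=2.0000
    cross x-line → (3,3), t=0.6928
    cross y-line → (3,4), t=1.3600
    cross x-line → (4,4), t=1.8475
    cross x-line → (5,4), t=3.0022 (wall)
  → r_3 = 3.0022
beam 4: φ=45°, α=75°
  d=(0.2588,0.9659)  start (2,3)  tX=2.3182 tY=0.7040  stride 1/|dx|=3.8637 1/|dy|=1.0353
    cross y-line → (2,4), t=0.7040
    cross y-line → (2,5), t=1.7393 (wall)
  → r_4 = 1.7393
beam 5: φ=90°, α=120°
  d=(-0.5000,0.8660)  start (2,3)  tX=0.8000 tY=0.7852  stride 1/|dx|=2.0000 1/|dy|=1.1547
    cross y-line → (2,4), t=0.7852
    cross x-line → (1,4), t=0.8000
    cross y-line → (1,5), t=1.9399 (wall)
  → r_5 = 1.9399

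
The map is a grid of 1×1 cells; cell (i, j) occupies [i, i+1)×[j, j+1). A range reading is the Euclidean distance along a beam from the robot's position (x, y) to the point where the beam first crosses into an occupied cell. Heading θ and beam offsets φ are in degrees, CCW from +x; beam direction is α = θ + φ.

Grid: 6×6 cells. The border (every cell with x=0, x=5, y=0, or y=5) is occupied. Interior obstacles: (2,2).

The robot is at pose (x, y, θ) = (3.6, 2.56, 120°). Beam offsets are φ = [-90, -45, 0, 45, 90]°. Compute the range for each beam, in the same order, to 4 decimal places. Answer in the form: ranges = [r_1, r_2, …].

ranges = [1.6166, 2.5261, 2.8175, 0.6212, 0.6928]

beam 1: φ=-90°, α=30°
  direction (0.8660, 0.5000); cell (3,2); t to first gridline: x 0.4619, y 0.8800 (then +1.1547 / +2.0000)
    (4,2) via x @ 0.4619
    (4,3) via y @ 0.8800
    (5,3) via x @ 1.6166  # hit
  → r_1 = 1.6166
beam 2: φ=-45°, α=75°
  direction (0.2588, 0.9659); cell (3,2); t to first gridline: x 1.5455, y 0.4555 (then +3.8637 / +1.0353)
    (3,3) via y @ 0.4555
    (3,4) via y @ 1.4908
    (4,4) via x @ 1.5455
    (4,5) via y @ 2.5261  # hit
  → r_2 = 2.5261
beam 3: φ=0°, α=120°
  direction (-0.5000, 0.8660); cell (3,2); t to first gridline: x 1.2000, y 0.5081 (then +2.0000 / +1.1547)
    (3,3) via y @ 0.5081
    (2,3) via x @ 1.2000
    (2,4) via y @ 1.6628
    (2,5) via y @ 2.8175  # hit
  → r_3 = 2.8175
beam 4: φ=45°, α=165°
  direction (-0.9659, 0.2588); cell (3,2); t to first gridline: x 0.6212, y 1.7000 (then +1.0353 / +3.8637)
    (2,2) via x @ 0.6212  # hit
  → r_4 = 0.6212
beam 5: φ=90°, α=210°
  direction (-0.8660, -0.5000); cell (3,2); t to first gridline: x 0.6928, y 1.1200 (then +1.1547 / +2.0000)
    (2,2) via x @ 0.6928  # hit
  → r_5 = 0.6928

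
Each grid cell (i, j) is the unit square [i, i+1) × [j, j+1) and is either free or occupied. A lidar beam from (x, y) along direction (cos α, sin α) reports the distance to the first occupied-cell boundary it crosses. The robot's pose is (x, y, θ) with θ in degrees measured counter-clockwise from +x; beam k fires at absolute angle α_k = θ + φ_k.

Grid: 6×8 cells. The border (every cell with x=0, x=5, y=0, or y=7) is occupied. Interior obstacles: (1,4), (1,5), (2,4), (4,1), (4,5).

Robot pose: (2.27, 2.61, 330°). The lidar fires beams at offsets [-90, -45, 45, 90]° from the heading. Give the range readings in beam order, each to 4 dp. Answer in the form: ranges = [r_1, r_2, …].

ranges = [1.8591, 1.6668, 2.8263, 3.4600]

beam 1: φ=-90°, α=240°
  direction (-0.5000, -0.8660); cell (2,2); t to first gridline: x 0.5400, y 0.7044 (then +2.0000 / +1.1547)
    (1,2) via x @ 0.5400
    (1,1) via y @ 0.7044
    (1,0) via y @ 1.8591  # hit
  → r_1 = 1.8591
beam 2: φ=-45°, α=285°
  direction (0.2588, -0.9659); cell (2,2); t to first gridline: x 2.8205, y 0.6315 (then +3.8637 / +1.0353)
    (2,1) via y @ 0.6315
    (2,0) via y @ 1.6668  # hit
  → r_2 = 1.6668
beam 3: φ=45°, α=15°
  direction (0.9659, 0.2588); cell (2,2); t to first gridline: x 0.7558, y 1.5068 (then +1.0353 / +3.8637)
    (3,2) via x @ 0.7558
    (3,3) via y @ 1.5068
    (4,3) via x @ 1.7910
    (5,3) via x @ 2.8263  # hit
  → r_3 = 2.8263
beam 4: φ=90°, α=60°
  direction (0.5000, 0.8660); cell (2,2); t to first gridline: x 1.4600, y 0.4503 (then +2.0000 / +1.1547)
    (2,3) via y @ 0.4503
    (3,3) via x @ 1.4600
    (3,4) via y @ 1.6050
    (3,5) via y @ 2.7597
    (4,5) via x @ 3.4600  # hit
  → r_4 = 3.4600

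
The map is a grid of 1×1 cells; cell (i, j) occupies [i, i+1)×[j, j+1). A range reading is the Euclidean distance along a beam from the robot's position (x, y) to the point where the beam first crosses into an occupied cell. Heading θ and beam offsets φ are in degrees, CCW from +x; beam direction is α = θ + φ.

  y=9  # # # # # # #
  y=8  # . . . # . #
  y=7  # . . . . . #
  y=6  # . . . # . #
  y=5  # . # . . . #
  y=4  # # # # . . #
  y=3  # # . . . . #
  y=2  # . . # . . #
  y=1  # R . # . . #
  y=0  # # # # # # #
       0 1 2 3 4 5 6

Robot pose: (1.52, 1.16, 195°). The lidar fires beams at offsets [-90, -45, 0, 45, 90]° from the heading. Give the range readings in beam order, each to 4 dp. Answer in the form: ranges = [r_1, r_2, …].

ranges = [1.9049, 0.6004, 0.5383, 0.1848, 0.1656]

beam 1: φ=-90°, α=105°
  dir = (cos 105°, sin 105°) = (-0.2588, 0.9659); from cell (1,1)
  next x-line at t=2.0091, next y-line at t=0.8696; Δt_x=3.8637, Δt_y=1.0353
    y: enter (1,2) at t=0.8696
    y: enter (1,3) at t=1.9049 ← occupied
  → r_1 = 1.9049
beam 2: φ=-45°, α=150°
  dir = (cos 150°, sin 150°) = (-0.8660, 0.5000); from cell (1,1)
  next x-line at t=0.6004, next y-line at t=1.6800; Δt_x=1.1547, Δt_y=2.0000
    x: enter (0,1) at t=0.6004 ← occupied
  → r_2 = 0.6004
beam 3: φ=0°, α=195°
  dir = (cos 195°, sin 195°) = (-0.9659, -0.2588); from cell (1,1)
  next x-line at t=0.5383, next y-line at t=0.6182; Δt_x=1.0353, Δt_y=3.8637
    x: enter (0,1) at t=0.5383 ← occupied
  → r_3 = 0.5383
beam 4: φ=45°, α=240°
  dir = (cos 240°, sin 240°) = (-0.5000, -0.8660); from cell (1,1)
  next x-line at t=1.0400, next y-line at t=0.1848; Δt_x=2.0000, Δt_y=1.1547
    y: enter (1,0) at t=0.1848 ← occupied
  → r_4 = 0.1848
beam 5: φ=90°, α=285°
  dir = (cos 285°, sin 285°) = (0.2588, -0.9659); from cell (1,1)
  next x-line at t=1.8546, next y-line at t=0.1656; Δt_x=3.8637, Δt_y=1.0353
    y: enter (1,0) at t=0.1656 ← occupied
  → r_5 = 0.1656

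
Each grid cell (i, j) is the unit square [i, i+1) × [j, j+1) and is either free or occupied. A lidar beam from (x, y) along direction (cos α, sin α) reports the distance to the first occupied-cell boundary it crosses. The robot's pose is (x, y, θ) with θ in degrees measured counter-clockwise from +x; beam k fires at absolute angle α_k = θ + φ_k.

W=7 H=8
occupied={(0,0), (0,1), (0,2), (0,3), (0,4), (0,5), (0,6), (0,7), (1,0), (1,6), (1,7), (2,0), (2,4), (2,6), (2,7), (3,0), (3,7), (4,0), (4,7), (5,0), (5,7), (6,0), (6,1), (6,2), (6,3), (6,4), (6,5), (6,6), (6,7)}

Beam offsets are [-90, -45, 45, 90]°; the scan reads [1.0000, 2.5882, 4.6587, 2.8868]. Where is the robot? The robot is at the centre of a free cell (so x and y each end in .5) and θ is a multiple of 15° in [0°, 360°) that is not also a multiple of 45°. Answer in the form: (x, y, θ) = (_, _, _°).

(x, y, θ) = (3.5, 5.5, 240°)

Candidates: 27 free-cell centres × 16 headings = 432 poses. Raycast each; keep the one whose scan matches to 4 dp.
  (4.5, 4.5, 210°): beam 1 = 2.8868 ≠ 1.0000 ✗
  (5.5, 3.5, 150°): beam 2 = 3.6235 ≠ 2.5882 ✗
  (4.5, 5.5, 195°): beam 1 = 1.5529 ≠ 1.0000 ✗
  …
  (3.5, 5.5, 240°): r_1=1.0000, r_2=2.5882, r_3=4.6587, r_4=2.8868 — all match ✓
Unique over the lattice → pose = (3.5, 5.5, 240°).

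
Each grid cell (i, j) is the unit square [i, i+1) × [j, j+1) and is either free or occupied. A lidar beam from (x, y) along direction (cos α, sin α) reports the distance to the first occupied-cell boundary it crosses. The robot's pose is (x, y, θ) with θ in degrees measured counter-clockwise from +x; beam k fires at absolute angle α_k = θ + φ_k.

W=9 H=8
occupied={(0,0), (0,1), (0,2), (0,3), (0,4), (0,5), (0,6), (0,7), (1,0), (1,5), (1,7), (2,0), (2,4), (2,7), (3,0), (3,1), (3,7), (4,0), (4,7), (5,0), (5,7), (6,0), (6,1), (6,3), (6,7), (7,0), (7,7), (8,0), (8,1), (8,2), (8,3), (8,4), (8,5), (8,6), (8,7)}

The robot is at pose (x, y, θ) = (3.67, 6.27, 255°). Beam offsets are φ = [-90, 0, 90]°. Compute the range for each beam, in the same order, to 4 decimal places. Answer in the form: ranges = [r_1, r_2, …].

beam 1: φ=-90°, α=165°
  d=(-0.9659,0.2588)  start (3,6)  tX=0.6936 tY=2.8205  stride 1/|dx|=1.0353 1/|dy|=3.8637
    cross x-line → (2,6), t=0.6936
    cross x-line → (1,6), t=1.7289
    cross x-line → (0,6), t=2.7642 (wall)
  → r_1 = 2.7642
beam 2: φ=0°, α=255°
  d=(-0.2588,-0.9659)  start (3,6)  tX=2.5887 tY=0.2795  stride 1/|dx|=3.8637 1/|dy|=1.0353
    cross y-line → (3,5), t=0.2795
    cross y-line → (3,4), t=1.3148
    cross y-line → (3,3), t=2.3501
    cross x-line → (2,3), t=2.5887
    cross y-line → (2,2), t=3.3854
    cross y-line → (2,1), t=4.4206
    cross y-line → (2,0), t=5.4559 (wall)
  → r_2 = 5.4559
beam 3: φ=90°, α=345°
  d=(0.9659,-0.2588)  start (3,6)  tX=0.3416 tY=1.0432  stride 1/|dx|=1.0353 1/|dy|=3.8637
    cross x-line → (4,6), t=0.3416
    cross y-line → (4,5), t=1.0432
    cross x-line → (5,5), t=1.3769
    cross x-line → (6,5), t=2.4122
    cross x-line → (7,5), t=3.4475
    cross x-line → (8,5), t=4.4827 (wall)
  → r_3 = 4.4827

ranges = [2.7642, 5.4559, 4.4827]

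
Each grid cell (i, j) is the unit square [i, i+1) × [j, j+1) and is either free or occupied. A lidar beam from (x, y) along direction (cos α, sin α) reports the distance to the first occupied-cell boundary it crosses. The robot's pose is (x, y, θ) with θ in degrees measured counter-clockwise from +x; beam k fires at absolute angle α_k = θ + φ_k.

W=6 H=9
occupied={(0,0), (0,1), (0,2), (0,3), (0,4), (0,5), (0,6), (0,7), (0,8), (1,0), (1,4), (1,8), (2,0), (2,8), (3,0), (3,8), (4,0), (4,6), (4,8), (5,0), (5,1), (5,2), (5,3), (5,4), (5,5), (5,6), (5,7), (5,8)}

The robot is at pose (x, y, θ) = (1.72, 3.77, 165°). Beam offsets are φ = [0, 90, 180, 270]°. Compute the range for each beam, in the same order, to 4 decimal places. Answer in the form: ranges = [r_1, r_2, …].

ranges = [0.7454, 2.7819, 3.3957, 0.2381]

beam 1: φ=0°, α=165°
  dir = (cos 165°, sin 165°) = (-0.9659, 0.2588); from cell (1,3)
  next x-line at t=0.7454, next y-line at t=0.8887; Δt_x=1.0353, Δt_y=3.8637
    x: enter (0,3) at t=0.7454 ← occupied
  → r_1 = 0.7454
beam 2: φ=90°, α=255°
  dir = (cos 255°, sin 255°) = (-0.2588, -0.9659); from cell (1,3)
  next x-line at t=2.7819, next y-line at t=0.7972; Δt_x=3.8637, Δt_y=1.0353
    y: enter (1,2) at t=0.7972
    y: enter (1,1) at t=1.8324
    x: enter (0,1) at t=2.7819 ← occupied
  → r_2 = 2.7819
beam 3: φ=180°, α=345°
  dir = (cos 345°, sin 345°) = (0.9659, -0.2588); from cell (1,3)
  next x-line at t=0.2899, next y-line at t=2.9751; Δt_x=1.0353, Δt_y=3.8637
    x: enter (2,3) at t=0.2899
    x: enter (3,3) at t=1.3252
    x: enter (4,3) at t=2.3604
    y: enter (4,2) at t=2.9751
    x: enter (5,2) at t=3.3957 ← occupied
  → r_3 = 3.3957
beam 4: φ=270°, α=75°
  dir = (cos 75°, sin 75°) = (0.2588, 0.9659); from cell (1,3)
  next x-line at t=1.0818, next y-line at t=0.2381; Δt_x=3.8637, Δt_y=1.0353
    y: enter (1,4) at t=0.2381 ← occupied
  → r_4 = 0.2381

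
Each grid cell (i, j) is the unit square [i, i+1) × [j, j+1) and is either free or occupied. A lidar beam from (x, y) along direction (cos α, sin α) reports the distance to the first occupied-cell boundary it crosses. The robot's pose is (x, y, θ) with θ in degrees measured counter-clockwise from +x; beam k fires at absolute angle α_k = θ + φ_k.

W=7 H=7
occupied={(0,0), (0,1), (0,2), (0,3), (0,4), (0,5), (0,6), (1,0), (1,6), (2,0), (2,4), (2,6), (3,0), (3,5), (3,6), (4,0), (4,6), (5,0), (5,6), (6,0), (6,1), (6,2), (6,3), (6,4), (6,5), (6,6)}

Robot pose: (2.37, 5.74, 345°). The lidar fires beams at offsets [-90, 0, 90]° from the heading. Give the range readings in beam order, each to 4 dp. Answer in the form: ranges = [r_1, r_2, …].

beam 1: φ=-90°, α=255°
  d=(-0.2588,-0.9659)  start (2,5)  tX=1.4296 tY=0.7661  stride 1/|dx|=3.8637 1/|dy|=1.0353
    cross y-line → (2,4), t=0.7661 (wall)
  → r_1 = 0.7661
beam 2: φ=0°, α=345°
  d=(0.9659,-0.2588)  start (2,5)  tX=0.6522 tY=2.8591  stride 1/|dx|=1.0353 1/|dy|=3.8637
    cross x-line → (3,5), t=0.6522 (wall)
  → r_2 = 0.6522
beam 3: φ=90°, α=75°
  d=(0.2588,0.9659)  start (2,5)  tX=2.4341 tY=0.2692  stride 1/|dx|=3.8637 1/|dy|=1.0353
    cross y-line → (2,6), t=0.2692 (wall)
  → r_3 = 0.2692

ranges = [0.7661, 0.6522, 0.2692]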